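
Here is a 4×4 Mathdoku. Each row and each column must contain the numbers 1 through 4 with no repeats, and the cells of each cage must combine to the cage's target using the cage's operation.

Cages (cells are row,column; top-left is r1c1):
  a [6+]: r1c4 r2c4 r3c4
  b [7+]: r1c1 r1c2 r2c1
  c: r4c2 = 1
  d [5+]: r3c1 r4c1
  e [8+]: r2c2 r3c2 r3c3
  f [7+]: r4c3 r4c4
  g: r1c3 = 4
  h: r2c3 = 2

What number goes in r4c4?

4

G is a freebie; hence r1c3 = 4.
Cage h is a single given cell, so r2c3 = 2.
C is a freebie, so r4c2 = 1.
Column 3 now contains 4, leaving r4c3 = 3.
Row 4 already has 3, which forces r4c4 = 4.
Cage b has sum 7, leaving r1c1 = 1.
Cage d's pair has sum 5, so r3c1 = 3.
3 is placed in row 3, which forces r3c2 = 4.
Column 3 now contains 3, leaving r3c3 = 1.
Row 3 now contains 1, leaving r3c4 = 2.
Row 4 already has 4; hence r4c1 = 2.
The 3 cells of cage b must have sum 7, which forces r1c2 = 2.
Column 4 now contains 2, so r1c4 = 3.
3 is placed in column 1; hence r2c1 = 4.
Column 2 now contains 4; hence r2c2 = 3.
The 3 cells of cage a must have sum 6, which forces r2c4 = 1.
Filled in: 1 2 4 3 / 4 3 2 1 / 3 4 1 2 / 2 1 3 4.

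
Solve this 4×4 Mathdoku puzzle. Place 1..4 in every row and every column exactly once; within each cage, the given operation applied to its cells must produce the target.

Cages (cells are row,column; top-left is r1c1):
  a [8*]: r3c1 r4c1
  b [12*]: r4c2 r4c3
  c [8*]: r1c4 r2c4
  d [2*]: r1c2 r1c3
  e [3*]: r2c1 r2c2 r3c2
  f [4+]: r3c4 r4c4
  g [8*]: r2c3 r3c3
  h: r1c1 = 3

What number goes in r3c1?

Cage h is a single given cell, leaving r1c1 = 3.
Cage e has product 3, so r2c1 = 1.
The 3 cells of cage e must have product 3, leaving r2c2 = 3.
The 3 cells of cage e must have product 3, which forces r3c2 = 1.
1 is placed in row 3, which forces r3c4 = 3.
Column 2 now contains 3, which forces r4c2 = 4.
4 is placed in row 4, which forces r4c3 = 3.
3 is placed in column 4, leaving r4c4 = 1.
Column 2 already has 1, leaving r1c2 = 2.
Cage d's pair has product 2, which forces r1c3 = 1.
Row 1 now contains 2, which forces r1c4 = 4.
Column 4 already has 4, so r2c4 = 2.
The two cells of cage a must have product 8; hence r3c1 = 4.
Row 3 already has 4, so r3c3 = 2.
4 is placed in row 4, which forces r4c1 = 2.
Row 2 now contains 2, leaving r2c3 = 4.
The full grid is 3 2 1 4 / 1 3 4 2 / 4 1 2 3 / 2 4 3 1.

4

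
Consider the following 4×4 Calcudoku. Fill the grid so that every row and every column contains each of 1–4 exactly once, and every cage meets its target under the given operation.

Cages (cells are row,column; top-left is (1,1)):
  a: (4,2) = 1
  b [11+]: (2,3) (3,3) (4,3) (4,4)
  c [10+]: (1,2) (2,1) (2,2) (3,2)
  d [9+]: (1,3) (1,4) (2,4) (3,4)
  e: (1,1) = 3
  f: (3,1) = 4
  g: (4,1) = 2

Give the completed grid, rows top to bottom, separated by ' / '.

3 4 2 1 / 1 2 3 4 / 4 3 1 2 / 2 1 4 3

Cage e is given, which forces (1,1) = 3.
Cage f is a single given cell, leaving (3,1) = 4.
G is a freebie, leaving (4,1) = 2.
Cage a is given, so (4,2) = 1.
2 is placed in column 1, so (2,1) = 1.
Row 2 now contains 1; hence (2,3) = 3.
Column 3 now contains 3, so (3,3) = 1.
The 4 cells of cage b must have sum 11; hence (4,3) = 4.
The 4 cells of cage b must have sum 11, so (4,4) = 3.
Column 3 already has 1, which forces (1,3) = 2.
Cage d needs sum 9, leaving (1,4) = 1.
Cage d needs sum 9, which forces (2,4) = 4.
Cage c needs sum 10, which forces (3,2) = 3.
Column 4 already has 3, leaving (3,4) = 2.
2 is placed in row 1, so (1,2) = 4.
Row 2 already has 4; hence (2,2) = 2.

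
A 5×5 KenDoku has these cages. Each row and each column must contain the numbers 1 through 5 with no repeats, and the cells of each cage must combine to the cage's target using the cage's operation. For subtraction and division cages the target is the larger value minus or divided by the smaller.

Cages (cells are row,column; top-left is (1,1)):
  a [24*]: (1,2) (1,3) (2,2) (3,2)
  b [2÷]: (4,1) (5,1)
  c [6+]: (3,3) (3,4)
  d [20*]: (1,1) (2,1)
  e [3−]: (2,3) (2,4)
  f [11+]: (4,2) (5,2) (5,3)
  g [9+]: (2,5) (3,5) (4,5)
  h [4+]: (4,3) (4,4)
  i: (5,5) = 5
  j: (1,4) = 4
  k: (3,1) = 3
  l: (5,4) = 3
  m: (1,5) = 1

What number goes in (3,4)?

5

Cage j is a single given cell; hence (1,4) = 4.
M is a freebie, so (1,5) = 1.
Cage k is given, so (3,1) = 3.
Cage l is given; hence (5,4) = 3.
Cage i is a single given cell, which forces (5,5) = 5.
Row 1 now contains 4, so (1,1) = 5.
Cage d needs two cells with product 20, so (2,1) = 4.
4 is placed in row 2, so (2,2) = 1.
Column 2 already has 1, so (3,2) = 4.
Row 3 now contains 4, so (3,5) = 2.
The 3 cells of cage f must have sum 11, leaving (4,2) = 5.
Cage h's pair has sum 4, leaving (4,3) = 3.
Column 4 already has 3; hence (4,4) = 1.
Row 4 already has 3, leaving (4,5) = 4.
Column 2 already has 4, leaving (5,2) = 2.
Row 5 now contains 2, so (5,3) = 4.
2 is placed in column 2, leaving (1,2) = 3.
Column 3 already has 3, which forces (1,3) = 2.
Column 3 already has 2; hence (2,3) = 5.
5 is placed in row 2, so (2,4) = 2.
2 is placed in column 5, leaving (2,5) = 3.
Cage c needs two cells with sum 6, leaving (3,3) = 1.
Column 4 already has 1, which forces (3,4) = 5.
Row 4 already has 1; hence (4,1) = 2.
Row 5 now contains 2, so (5,1) = 1.
The full grid is 5 3 2 4 1 / 4 1 5 2 3 / 3 4 1 5 2 / 2 5 3 1 4 / 1 2 4 3 5.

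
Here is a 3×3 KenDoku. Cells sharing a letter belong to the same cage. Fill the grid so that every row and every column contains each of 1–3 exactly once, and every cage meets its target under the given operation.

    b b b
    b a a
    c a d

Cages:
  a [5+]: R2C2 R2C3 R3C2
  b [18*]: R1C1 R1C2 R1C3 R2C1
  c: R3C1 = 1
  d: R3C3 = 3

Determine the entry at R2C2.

1

The 4 cells of cage b must have product 18, leaving R2C1 = 3.
3 is placed in row 2, so R2C2 = 1.
Row 2 already has 1, so R2C3 = 2.
Cage c is a single given cell, which forces R3C1 = 1.
Column 2 already has 1; hence R3C2 = 2.
D is a freebie, so R3C3 = 3.
Column 1 now contains 1, so R1C1 = 2.
Column 2 already has 2; hence R1C2 = 3.
Column 3 already has 3, leaving R1C3 = 1.
Completed grid: 2 3 1 / 3 1 2 / 1 2 3.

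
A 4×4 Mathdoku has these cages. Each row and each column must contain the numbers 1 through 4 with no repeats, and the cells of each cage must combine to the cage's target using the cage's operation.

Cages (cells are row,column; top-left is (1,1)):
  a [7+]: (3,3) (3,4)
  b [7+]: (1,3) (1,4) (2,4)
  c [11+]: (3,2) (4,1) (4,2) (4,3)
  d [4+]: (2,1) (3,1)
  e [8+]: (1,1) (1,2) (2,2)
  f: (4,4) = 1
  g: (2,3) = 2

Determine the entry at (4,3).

3

Cage g is given, which forces (2,3) = 2.
Cage f is given, so (4,4) = 1.
Cage b has sum 7, which forces (1,3) = 1.
The 3 cells of cage b must have sum 7, so (1,4) = 2.
The 3 cells of cage b must have sum 7, which forces (2,4) = 4.
Cage c needs sum 11; hence (3,2) = 2.
4 is placed in column 4; hence (3,4) = 3.
Cage c needs sum 11, which forces (4,1) = 2.
Cage d's pair has sum 4, leaving (2,1) = 3.
Cage e needs sum 8, leaving (2,2) = 1.
3 is placed in row 3, so (3,1) = 1.
3 is placed in row 3, which forces (3,3) = 4.
Column 3 now contains 4, so (4,3) = 3.
Column 1 already has 3, so (1,1) = 4.
Cage e has sum 8; hence (1,2) = 3.
Row 4 now contains 3, so (4,2) = 4.
Filled in: 4 3 1 2 / 3 1 2 4 / 1 2 4 3 / 2 4 3 1.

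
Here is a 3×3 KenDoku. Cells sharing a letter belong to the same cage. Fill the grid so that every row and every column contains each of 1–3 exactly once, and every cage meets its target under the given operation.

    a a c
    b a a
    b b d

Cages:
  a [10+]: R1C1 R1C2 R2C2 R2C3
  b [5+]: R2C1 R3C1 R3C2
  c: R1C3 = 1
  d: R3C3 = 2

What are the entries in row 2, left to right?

1 2 3

Cage c is a single given cell, leaving R1C3 = 1.
D is a freebie, leaving R3C3 = 2.
Cage a needs sum 10; hence R1C1 = 2.
Cage a needs sum 10, which forces R1C2 = 3.
The 3 cells of cage b must have sum 5; hence R2C1 = 1.
Cage a has sum 10, which forces R2C2 = 2.
Column 3 already has 2, leaving R2C3 = 3.
The 3 cells of cage b must have sum 5; hence R3C1 = 3.
Row 3 already has 2, which forces R3C2 = 1.
The full grid is 2 3 1 / 1 2 3 / 3 1 2.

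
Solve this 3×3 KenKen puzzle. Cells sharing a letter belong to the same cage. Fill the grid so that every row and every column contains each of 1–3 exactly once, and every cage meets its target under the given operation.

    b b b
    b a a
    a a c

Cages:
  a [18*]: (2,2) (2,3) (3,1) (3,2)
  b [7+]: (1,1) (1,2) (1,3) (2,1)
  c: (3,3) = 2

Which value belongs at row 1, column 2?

The 4 cells of cage b must have sum 7, which forces (2,1) = 1.
Cage c is a single given cell, which forces (3,3) = 2.
The 4 cells of cage a must have product 18, which forces (2,2) = 2.
Column 3 now contains 2, leaving (2,3) = 3.
2 is placed in row 3; hence (3,1) = 3.
Cage a has product 18; hence (3,2) = 1.
3 is placed in column 1, which forces (1,1) = 2.
1 is placed in column 2, which forces (1,2) = 3.
3 is placed in column 3, so (1,3) = 1.
Filled in: 2 3 1 / 1 2 3 / 3 1 2.

3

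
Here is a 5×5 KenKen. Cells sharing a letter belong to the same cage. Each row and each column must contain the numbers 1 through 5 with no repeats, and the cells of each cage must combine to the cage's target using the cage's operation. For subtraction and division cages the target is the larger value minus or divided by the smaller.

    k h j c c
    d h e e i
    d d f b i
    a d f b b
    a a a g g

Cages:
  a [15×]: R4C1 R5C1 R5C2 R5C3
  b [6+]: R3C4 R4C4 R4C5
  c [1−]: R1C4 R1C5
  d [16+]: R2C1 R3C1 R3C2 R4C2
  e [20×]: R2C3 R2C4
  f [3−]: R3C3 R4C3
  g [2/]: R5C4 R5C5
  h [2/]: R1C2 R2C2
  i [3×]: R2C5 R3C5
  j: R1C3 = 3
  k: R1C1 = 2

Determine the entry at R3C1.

Cage k is given, leaving R1C1 = 2.
Cage j is given, which forces R1C3 = 3.
Cage a has product 15; hence R4C1 = 1.
Cage h needs two cells with quotient 2; hence R2C2 = 2.
Cage b has sum 6, so R3C4 = 1.
Row 3 already has 1, which forces R3C5 = 3.
Column 5 now contains 3; hence R4C5 = 2.
Column 5 now contains 3, which forces R2C5 = 1.
Cage f's pair has difference 3; hence R3C3 = 2.
The two cells of cage f must have difference 3, which forces R4C3 = 5.
Row 4 already has 2; hence R4C4 = 3.
Column 3 already has 5, so R5C3 = 1.
Cage g's pair has quotient 2, leaving R5C4 = 2.
Column 5 already has 1; hence R5C5 = 4.
Cage c's pair has difference 1, leaving R1C4 = 4.
4 is placed in column 5; hence R1C5 = 5.
Cage d has sum 16, which forces R2C1 = 3.
Column 3 already has 5, so R2C3 = 4.
Cage e needs two cells with product 20, leaving R2C4 = 5.
The 4 cells of cage d must have sum 16, leaving R3C1 = 4.
Cage d needs sum 16, which forces R3C2 = 5.
Row 4 already has 3, which forces R4C2 = 4.
Column 1 now contains 3, which forces R5C1 = 5.
Column 2 now contains 5, leaving R5C2 = 3.
Row 1 now contains 4; hence R1C2 = 1.
The full grid is 2 1 3 4 5 / 3 2 4 5 1 / 4 5 2 1 3 / 1 4 5 3 2 / 5 3 1 2 4.

4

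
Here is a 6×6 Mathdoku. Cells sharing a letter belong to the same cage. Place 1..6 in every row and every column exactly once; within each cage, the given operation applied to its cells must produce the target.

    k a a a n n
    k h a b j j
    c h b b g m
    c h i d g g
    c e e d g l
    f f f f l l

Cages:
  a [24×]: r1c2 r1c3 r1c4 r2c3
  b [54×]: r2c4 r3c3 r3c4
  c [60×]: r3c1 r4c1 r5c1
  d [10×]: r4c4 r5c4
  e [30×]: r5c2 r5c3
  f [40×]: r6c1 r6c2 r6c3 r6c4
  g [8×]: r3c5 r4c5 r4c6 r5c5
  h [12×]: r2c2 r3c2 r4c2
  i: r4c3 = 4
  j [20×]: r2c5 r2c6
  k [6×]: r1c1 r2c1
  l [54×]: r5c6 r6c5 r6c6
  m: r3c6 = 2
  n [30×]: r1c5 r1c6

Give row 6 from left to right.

2 4 5 1 3 6

Cage b has product 54; hence r2c4 = 3.
Cage b needs product 54, leaving r3c3 = 3.
Cage b has product 54, leaving r3c4 = 6.
M is a freebie, leaving r3c6 = 2.
I is a freebie, leaving r4c3 = 4.
Row 4 already has 4; hence r4c5 = 2.
Cage g needs product 8, which forces r4c6 = 1.
Cage l has product 54, so r5c6 = 3.
The 3 cells of cage l must have product 54, so r6c5 = 3.
Cage l needs product 54, leaving r6c6 = 6.
The two cells of cage n must have product 30, which forces r1c5 = 6.
Column 6 now contains 6, so r1c6 = 5.
Column 6 already has 5; hence r2c6 = 4.
Row 4 now contains 2, which forces r4c4 = 5.
Cage d's pair has product 10, leaving r5c4 = 2.
Cage a needs product 24, leaving r1c2 = 3.
Cage a needs product 24, leaving r1c4 = 4.
Row 2 already has 4; hence r2c5 = 5.
Cage c needs product 60, which forces r4c1 = 3.
Column 2 now contains 3, leaving r4c2 = 6.
6 is placed in column 2; hence r5c2 = 5.
Row 5 already has 5; hence r5c3 = 6.
Column 4 already has 4, so r6c4 = 1.
Row 1 now contains 3; hence r1c1 = 1.
Row 1 already has 1; hence r1c3 = 2.
The two cells of cage k must have product 6, leaving r2c1 = 6.
Cage h needs product 12, so r2c2 = 2.
Column 3 already has 2, leaving r2c3 = 1.
The 3 cells of cage c must have product 60, leaving r3c1 = 5.
Cage h has product 12, leaving r3c2 = 1.
1 is placed in row 3, leaving r3c5 = 4.
Row 5 already has 5, so r5c1 = 4.
Column 5 already has 4, which forces r5c5 = 1.
4 is placed in column 1, so r6c1 = 2.
2 is placed in column 2, so r6c2 = 4.
Column 3 already has 2, leaving r6c3 = 5.
The full grid is 1 3 2 4 6 5 / 6 2 1 3 5 4 / 5 1 3 6 4 2 / 3 6 4 5 2 1 / 4 5 6 2 1 3 / 2 4 5 1 3 6.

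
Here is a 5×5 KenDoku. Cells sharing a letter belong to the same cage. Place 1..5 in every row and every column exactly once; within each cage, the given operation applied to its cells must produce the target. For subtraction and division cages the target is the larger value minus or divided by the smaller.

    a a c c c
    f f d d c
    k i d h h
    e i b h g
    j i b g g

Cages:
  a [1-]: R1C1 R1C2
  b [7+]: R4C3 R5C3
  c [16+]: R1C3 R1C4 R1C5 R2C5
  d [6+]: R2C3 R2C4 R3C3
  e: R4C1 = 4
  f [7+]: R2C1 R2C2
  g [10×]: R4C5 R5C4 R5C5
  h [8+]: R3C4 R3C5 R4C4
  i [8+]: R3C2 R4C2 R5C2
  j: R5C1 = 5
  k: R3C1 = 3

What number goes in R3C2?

Cage k is a single given cell, so R3C1 = 3.
Cage e is given, which forces R4C1 = 4.
J is a freebie; hence R5C1 = 5.
5 is placed in column 1, leaving R2C1 = 2.
Cage f needs two cells with sum 7, leaving R2C2 = 5.
5 is placed in row 2; hence R2C5 = 4.
The 3 cells of cage g must have product 10, leaving R4C5 = 5.
2 is placed in column 1; hence R1C1 = 1.
Cage a needs two cells with difference 1, leaving R1C2 = 2.
Cage c needs sum 16, which forces R1C5 = 3.
Cage d has sum 6; hence R3C3 = 2.
Row 3 now contains 2, which forces R3C5 = 1.
5 is placed in row 4, which forces R4C3 = 3.
Cage b needs two cells with sum 7, leaving R5C3 = 4.
Column 5 already has 1, which forces R5C5 = 2.
4 is placed in column 3, which forces R1C3 = 5.
Cage c has sum 16, leaving R1C4 = 4.
Column 3 already has 3; hence R2C3 = 1.
The 3 cells of cage d must have sum 6, so R2C4 = 3.
Row 3 now contains 1, which forces R3C2 = 4.
Cage h needs sum 8; hence R3C4 = 5.
3 is placed in row 4; hence R4C2 = 1.
Cage h has sum 8, so R4C4 = 2.
The 3 cells of cage i must have sum 8; hence R5C2 = 3.
Row 5 now contains 2, which forces R5C4 = 1.
Completed grid: 1 2 5 4 3 / 2 5 1 3 4 / 3 4 2 5 1 / 4 1 3 2 5 / 5 3 4 1 2.

4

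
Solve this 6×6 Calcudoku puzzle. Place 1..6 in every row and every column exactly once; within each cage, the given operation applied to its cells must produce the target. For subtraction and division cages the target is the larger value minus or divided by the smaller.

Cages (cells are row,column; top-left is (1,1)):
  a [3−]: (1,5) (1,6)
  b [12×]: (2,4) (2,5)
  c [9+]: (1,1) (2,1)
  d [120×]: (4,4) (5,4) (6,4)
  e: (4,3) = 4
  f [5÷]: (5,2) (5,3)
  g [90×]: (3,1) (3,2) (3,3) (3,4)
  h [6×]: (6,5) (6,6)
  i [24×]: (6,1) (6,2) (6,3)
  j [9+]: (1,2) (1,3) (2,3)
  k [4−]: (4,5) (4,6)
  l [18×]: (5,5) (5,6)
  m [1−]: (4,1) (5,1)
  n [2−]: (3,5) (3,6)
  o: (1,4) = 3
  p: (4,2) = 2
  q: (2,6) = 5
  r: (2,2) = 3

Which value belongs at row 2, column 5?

Cage o is a single given cell, so (1,4) = 3.
R is a freebie, so (2,2) = 3.
Q is a freebie, so (2,6) = 5.
Cage p is given, which forces (4,2) = 2.
Cage e is a single given cell, which forces (4,3) = 4.
Cage c's pair has sum 9, so (1,1) = 5.
Cage c's pair has sum 9; hence (2,1) = 4.
Cage k needs two cells with difference 4, leaving (4,5) = 5.
The two cells of cage k must have difference 4, which forces (4,6) = 1.
Cage a's pair has difference 3, which forces (1,5) = 1.
The two cells of cage a must have difference 3, leaving (1,6) = 4.
Cage m needs two cells with difference 1, leaving (4,1) = 3.
Row 4 now contains 5, so (4,4) = 6.
The two cells of cage m must have difference 1; hence (5,1) = 2.
The 3 cells of cage i must have product 24, which forces (6,2) = 4.
Row 6 now contains 4, so (6,4) = 5.
Row 1 now contains 1; hence (1,2) = 6.
Cage j has sum 9, so (1,3) = 2.
Cage j has sum 9, leaving (2,3) = 1.
Column 4 now contains 6, leaving (2,4) = 2.
Cage b needs two cells with product 12, which forces (2,5) = 6.
The 4 cells of cage g must have product 90; hence (3,1) = 6.
The 4 cells of cage g must have product 90, so (3,2) = 5.
The 4 cells of cage g must have product 90; hence (3,3) = 3.
5 is placed in column 4, leaving (3,4) = 1.
Cage n needs two cells with difference 2, so (3,5) = 4.
6 is placed in row 3, leaving (3,6) = 2.
Column 2 already has 5, so (5,2) = 1.
Column 3 now contains 1; hence (5,3) = 5.
5 is placed in column 4, leaving (5,4) = 4.
6 is placed in column 5; hence (5,5) = 3.
Row 5 already has 3, leaving (5,6) = 6.
6 is placed in column 1, leaving (6,1) = 1.
Column 3 now contains 1, leaving (6,3) = 6.
Column 5 now contains 3, leaving (6,5) = 2.
Column 6 already has 2, which forces (6,6) = 3.
Filled in: 5 6 2 3 1 4 / 4 3 1 2 6 5 / 6 5 3 1 4 2 / 3 2 4 6 5 1 / 2 1 5 4 3 6 / 1 4 6 5 2 3.

6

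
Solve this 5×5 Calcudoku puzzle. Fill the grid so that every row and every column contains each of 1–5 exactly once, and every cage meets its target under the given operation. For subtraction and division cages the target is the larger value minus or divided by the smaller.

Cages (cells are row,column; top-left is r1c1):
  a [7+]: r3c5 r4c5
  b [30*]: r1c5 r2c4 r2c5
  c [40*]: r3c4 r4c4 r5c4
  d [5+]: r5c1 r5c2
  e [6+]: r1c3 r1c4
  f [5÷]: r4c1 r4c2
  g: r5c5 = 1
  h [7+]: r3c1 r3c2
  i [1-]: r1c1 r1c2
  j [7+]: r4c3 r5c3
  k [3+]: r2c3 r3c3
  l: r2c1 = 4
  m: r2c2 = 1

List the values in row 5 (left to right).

L is a freebie, leaving r2c1 = 4.
Cage m is a single given cell; hence r2c2 = 1.
Row 2 already has 1, which forces r2c3 = 2.
2 is placed in column 3, which forces r3c3 = 1.
Column 2 now contains 1, leaving r4c2 = 5.
Cage g is given, leaving r5c5 = 1.
Cage b has product 30; hence r1c5 = 2.
Row 4 already has 5, which forces r4c1 = 1.
Cage i's pair has difference 1, so r1c2 = 4.
Cage e's pair has sum 6, leaving r1c3 = 5.
Row 1 now contains 2, which forces r1c4 = 1.
Column 2 already has 4; hence r3c2 = 2.
2 is placed in column 2; hence r5c2 = 3.
3 is placed in row 5; hence r5c3 = 4.
5 is placed in row 1; hence r1c1 = 3.
Cage h needs two cells with sum 7, leaving r3c1 = 5.
5 is placed in row 3, which forces r3c4 = 4.
Row 3 now contains 4, so r3c5 = 3.
Column 3 now contains 4, so r4c3 = 3.
Column 4 now contains 4, so r4c4 = 2.
3 is placed in column 5, leaving r4c5 = 4.
3 is placed in row 5, which forces r5c1 = 2.
Column 4 now contains 2, which forces r5c4 = 5.
5 is placed in column 4; hence r2c4 = 3.
3 is placed in column 5, so r2c5 = 5.
Completed grid: 3 4 5 1 2 / 4 1 2 3 5 / 5 2 1 4 3 / 1 5 3 2 4 / 2 3 4 5 1.

2 3 4 5 1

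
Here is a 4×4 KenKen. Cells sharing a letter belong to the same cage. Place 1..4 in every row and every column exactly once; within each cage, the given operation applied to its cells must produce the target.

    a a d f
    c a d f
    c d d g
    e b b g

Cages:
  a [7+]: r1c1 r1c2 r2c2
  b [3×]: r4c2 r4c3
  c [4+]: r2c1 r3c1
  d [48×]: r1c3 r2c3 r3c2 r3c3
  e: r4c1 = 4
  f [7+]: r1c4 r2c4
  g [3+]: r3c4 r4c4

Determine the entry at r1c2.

Cage e is given, leaving r4c1 = 4.
In row 4, 2 can only go at r4c4, so r4c4 = 2.
Column 4 now contains 2, leaving r3c4 = 1.
Cage c's pair has sum 4, which forces r2c1 = 1.
Row 3 now contains 1, so r3c1 = 3.
3 is placed in row 3, leaving r3c3 = 4.
Column 1 already has 3, so r1c1 = 2.
Row 1 now contains 2, which forces r1c3 = 3.
Row 1 already has 3, so r1c4 = 4.
3 is placed in column 3, which forces r2c3 = 2.
4 is placed in column 4, which forces r2c4 = 3.
Row 3 already has 4; hence r3c2 = 2.
3 is placed in column 3, so r4c3 = 1.
Row 1 already has 3, which forces r1c2 = 1.
Row 2 already has 2, leaving r2c2 = 4.
Row 4 now contains 1, leaving r4c2 = 3.
Completed grid: 2 1 3 4 / 1 4 2 3 / 3 2 4 1 / 4 3 1 2.

1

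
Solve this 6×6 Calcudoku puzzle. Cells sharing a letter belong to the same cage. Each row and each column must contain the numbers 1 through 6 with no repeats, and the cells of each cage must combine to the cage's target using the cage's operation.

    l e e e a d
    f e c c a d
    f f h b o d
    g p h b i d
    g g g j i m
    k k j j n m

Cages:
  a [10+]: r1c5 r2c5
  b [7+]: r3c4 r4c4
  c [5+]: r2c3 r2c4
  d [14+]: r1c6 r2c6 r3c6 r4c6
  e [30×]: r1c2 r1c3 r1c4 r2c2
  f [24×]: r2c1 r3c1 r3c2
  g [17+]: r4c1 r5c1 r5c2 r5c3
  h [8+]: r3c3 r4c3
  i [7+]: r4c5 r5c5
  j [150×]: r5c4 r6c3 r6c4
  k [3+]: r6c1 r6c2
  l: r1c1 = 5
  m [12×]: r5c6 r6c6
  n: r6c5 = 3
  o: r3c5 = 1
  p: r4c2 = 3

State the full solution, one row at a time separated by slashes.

5 1 3 2 4 6 / 3 5 4 1 6 2 / 2 4 6 3 1 5 / 6 3 2 4 5 1 / 4 6 1 5 2 3 / 1 2 5 6 3 4

Cage l is a single given cell, so r1c1 = 5.
O is a freebie, which forces r3c5 = 1.
Cage p is a single given cell, which forces r4c2 = 3.
The 3 cells of cage j must have product 150; hence r5c4 = 5.
The 3 cells of cage j must have product 150, so r6c3 = 5.
Cage j needs product 150, which forces r6c4 = 6.
Cage n is a single given cell, so r6c5 = 3.
The 4 cells of cage e must have product 30; hence r2c2 = 5.
The two cells of cage b must have sum 7; hence r3c4 = 3.
Cage b needs two cells with sum 7, leaving r4c4 = 4.
Cage i needs two cells with sum 7; hence r4c5 = 5.
Cage i's pair has sum 7; hence r5c5 = 2.
The 4 cells of cage e must have product 30, so r1c3 = 3.
Column 3 now contains 3, which forces r2c3 = 4.
Row 2 already has 4, which forces r2c5 = 6.
Row 4 now contains 4; hence r4c1 = 6.
Row 4 now contains 6, leaving r4c3 = 2.
2 is placed in row 4, leaving r4c6 = 1.
Column 5 already has 6, leaving r1c5 = 4.
4 is placed in row 1, leaving r1c6 = 6.
The two cells of cage c must have sum 5, which forces r2c4 = 1.
Column 3 already has 2, leaving r3c3 = 6.
Column 3 already has 6, which forces r5c3 = 1.
Column 6 now contains 6; hence r5c6 = 3.
Cage e has product 30, leaving r1c2 = 1.
1 is placed in column 4, which forces r1c4 = 2.
Row 2 now contains 1; hence r2c1 = 3.
3 is placed in column 6; hence r2c6 = 2.
Cage d needs sum 14, so r3c6 = 5.
Row 5 already has 1, so r5c1 = 4.
Cage g needs sum 17; hence r5c2 = 6.
Column 2 already has 1, so r6c2 = 2.
The two cells of cage m must have product 12, leaving r6c6 = 4.
4 is placed in column 1, so r3c1 = 2.
Column 2 already has 2, leaving r3c2 = 4.
Row 6 now contains 2, leaving r6c1 = 1.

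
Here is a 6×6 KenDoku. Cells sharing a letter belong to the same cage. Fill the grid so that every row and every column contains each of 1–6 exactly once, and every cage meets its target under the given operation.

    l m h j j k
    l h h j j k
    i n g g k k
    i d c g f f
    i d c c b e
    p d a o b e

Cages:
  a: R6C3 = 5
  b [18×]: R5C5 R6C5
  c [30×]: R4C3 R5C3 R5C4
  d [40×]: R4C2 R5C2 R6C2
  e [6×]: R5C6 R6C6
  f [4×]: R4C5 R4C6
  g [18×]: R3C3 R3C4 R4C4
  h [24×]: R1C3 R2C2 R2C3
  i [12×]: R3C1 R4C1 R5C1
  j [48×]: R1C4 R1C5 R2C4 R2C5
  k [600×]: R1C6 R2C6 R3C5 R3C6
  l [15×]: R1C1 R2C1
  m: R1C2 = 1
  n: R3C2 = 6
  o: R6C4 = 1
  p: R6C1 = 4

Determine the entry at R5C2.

Cage m is given, so R1C2 = 1.
Cage n is given, leaving R3C2 = 6.
The 4 cells of cage k must have product 600, so R3C5 = 5.
6 is placed in row 3; hence R3C6 = 4.
4 is placed in column 6; hence R4C6 = 1.
Cage p is a single given cell, leaving R6C1 = 4.
Cage a is given, leaving R6C3 = 5.
O is a freebie, leaving R6C4 = 1.
1 is placed in row 4, which forces R4C5 = 4.
The 3 cells of cage c must have product 30; hence R5C4 = 5.
5 is placed in row 6, leaving R6C2 = 2.
Row 6 already has 2, leaving R6C6 = 3.
Row 4 already has 4, leaving R4C2 = 5.
Row 5 already has 5, leaving R5C2 = 4.
Cage b's pair has product 18, leaving R5C5 = 3.
Column 6 already has 3, leaving R5C6 = 2.
3 is placed in row 6, leaving R6C5 = 6.
Column 5 already has 6, leaving R1C5 = 2.
4 is placed in column 2; hence R2C2 = 3.
The 4 cells of cage j must have product 48, which forces R2C5 = 1.
Cage c needs product 30; hence R4C3 = 6.
6 is placed in row 4, leaving R4C4 = 3.
Row 5 already has 2, leaving R5C3 = 1.
Cage l needs two cells with product 15, so R1C1 = 3.
2 is placed in row 1; hence R1C3 = 4.
4 is placed in row 1, which forces R1C4 = 6.
Row 1 now contains 6, leaving R1C6 = 5.
Row 2 already has 3, so R2C1 = 5.
Cage h has product 24, so R2C3 = 2.
6 is placed in column 4, which forces R2C4 = 4.
5 is placed in column 6; hence R2C6 = 6.
Cage i has product 12, which forces R3C1 = 1.
1 is placed in column 3; hence R3C3 = 3.
3 is placed in column 4, leaving R3C4 = 2.
6 is placed in row 4, which forces R4C1 = 2.
1 is placed in row 5, which forces R5C1 = 6.
Filled in: 3 1 4 6 2 5 / 5 3 2 4 1 6 / 1 6 3 2 5 4 / 2 5 6 3 4 1 / 6 4 1 5 3 2 / 4 2 5 1 6 3.

4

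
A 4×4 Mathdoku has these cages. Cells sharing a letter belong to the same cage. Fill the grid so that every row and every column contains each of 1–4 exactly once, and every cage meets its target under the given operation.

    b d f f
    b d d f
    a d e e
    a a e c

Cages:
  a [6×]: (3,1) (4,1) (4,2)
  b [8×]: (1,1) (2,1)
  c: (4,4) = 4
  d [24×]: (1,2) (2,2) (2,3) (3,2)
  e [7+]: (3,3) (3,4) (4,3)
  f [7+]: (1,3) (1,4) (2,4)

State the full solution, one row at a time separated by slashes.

2 4 3 1 / 4 1 2 3 / 1 3 4 2 / 3 2 1 4

Cage c is a single given cell, leaving (4,4) = 4.
Cage a has product 6, so (4,2) = 2.
Cage d has product 24, so (2,3) = 2.
Cage b needs two cells with product 8; hence (1,1) = 2.
2 is placed in row 1; hence (1,4) = 1.
2 is placed in row 2, so (2,1) = 4.
Column 4 now contains 1, leaving (2,4) = 3.
3 is placed in column 4, so (3,4) = 2.
Cage f needs sum 7; hence (1,3) = 3.
3 is placed in row 2, so (2,2) = 1.
Cage e needs sum 7, so (3,3) = 4.
Cage e needs sum 7, leaving (4,3) = 1.
3 is placed in row 1; hence (1,2) = 4.
The 3 cells of cage a must have product 6, which forces (3,1) = 1.
Row 3 already has 4, which forces (3,2) = 3.
Row 4 now contains 1; hence (4,1) = 3.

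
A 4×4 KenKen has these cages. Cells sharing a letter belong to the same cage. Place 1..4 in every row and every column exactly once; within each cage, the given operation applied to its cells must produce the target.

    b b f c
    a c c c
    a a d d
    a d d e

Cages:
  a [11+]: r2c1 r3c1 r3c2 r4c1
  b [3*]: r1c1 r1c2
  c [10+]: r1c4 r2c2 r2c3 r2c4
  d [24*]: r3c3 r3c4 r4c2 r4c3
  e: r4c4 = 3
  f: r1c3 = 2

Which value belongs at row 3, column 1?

2

F is a freebie, leaving r1c3 = 2.
Cage e is a single given cell, leaving r4c4 = 3.
Cage d has product 24, so r3c3 = 3.
The 4 cells of cage c must have sum 10, which forces r2c2 = 3.
The 4 cells of cage c must have sum 10, so r2c4 = 2.
The two cells of cage b must have product 3; hence r1c1 = 3.
Column 2 now contains 3, so r1c2 = 1.
Row 1 already has 1, which forces r1c4 = 4.
Cage a has sum 11, which forces r3c2 = 4.
Column 4 now contains 4, which forces r3c4 = 1.
Cage d has product 24, which forces r4c2 = 2.
The 4 cells of cage c must have sum 10, leaving r2c3 = 1.
1 is placed in row 3; hence r3c1 = 2.
The 4 cells of cage d must have product 24, leaving r4c3 = 4.
1 is placed in row 2, which forces r2c1 = 4.
Row 4 now contains 4, so r4c1 = 1.
Filled in: 3 1 2 4 / 4 3 1 2 / 2 4 3 1 / 1 2 4 3.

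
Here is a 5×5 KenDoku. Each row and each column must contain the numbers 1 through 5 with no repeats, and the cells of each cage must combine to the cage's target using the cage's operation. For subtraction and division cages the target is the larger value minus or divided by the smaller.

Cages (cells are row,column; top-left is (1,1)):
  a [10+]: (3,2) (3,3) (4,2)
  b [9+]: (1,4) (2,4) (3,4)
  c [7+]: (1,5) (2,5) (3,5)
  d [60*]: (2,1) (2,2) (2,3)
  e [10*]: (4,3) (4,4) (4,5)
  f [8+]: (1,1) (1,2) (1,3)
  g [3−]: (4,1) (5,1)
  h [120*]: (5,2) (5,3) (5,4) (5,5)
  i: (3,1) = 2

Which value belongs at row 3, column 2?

4

Cage i is a single given cell, which forces (3,1) = 2.
The only place for 3 in row 4 is (4,2).
Cage a needs sum 10, so (3,2) = 4.
The 3 cells of cage a must have sum 10, so (3,3) = 3.
Row 3 already has 4, leaving (3,5) = 1.
Cage d needs product 60, leaving (2,1) = 3.
Column 2 now contains 4; hence (2,2) = 5.
Cage d has product 60, so (2,3) = 4.
Row 2 already has 3; hence (2,4) = 1.
Row 2 already has 4, which forces (2,5) = 2.
Row 3 now contains 1, leaving (3,4) = 5.
Column 4 now contains 5, which forces (4,4) = 2.
2 is placed in column 5, which forces (4,5) = 5.
5 is placed in column 2, so (5,2) = 2.
Row 5 already has 2; hence (5,3) = 5.
The 3 cells of cage f must have sum 8, leaving (1,1) = 5.
Column 2 already has 2, which forces (1,2) = 1.
Cage f has sum 8, leaving (1,3) = 2.
Column 4 already has 1, leaving (1,4) = 3.
2 is placed in column 5, so (1,5) = 4.
5 is placed in row 4, which forces (4,3) = 1.
3 is placed in column 4, which forces (5,4) = 4.
Column 5 already has 4, which forces (5,5) = 3.
Row 4 now contains 1, leaving (4,1) = 4.
4 is placed in row 5, leaving (5,1) = 1.
The full grid is 5 1 2 3 4 / 3 5 4 1 2 / 2 4 3 5 1 / 4 3 1 2 5 / 1 2 5 4 3.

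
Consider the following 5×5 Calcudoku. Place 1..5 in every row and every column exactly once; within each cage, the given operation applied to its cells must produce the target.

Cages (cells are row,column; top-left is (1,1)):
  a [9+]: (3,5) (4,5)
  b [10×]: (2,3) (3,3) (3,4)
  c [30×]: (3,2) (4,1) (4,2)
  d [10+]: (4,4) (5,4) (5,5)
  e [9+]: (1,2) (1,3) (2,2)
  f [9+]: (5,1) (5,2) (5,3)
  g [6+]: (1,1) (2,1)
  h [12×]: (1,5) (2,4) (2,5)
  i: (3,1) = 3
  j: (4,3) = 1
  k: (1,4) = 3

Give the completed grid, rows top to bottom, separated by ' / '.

K is a freebie, so (1,4) = 3.
Cage i is a single given cell; hence (3,1) = 3.
Cage j is a single given cell, leaving (4,3) = 1.
The 3 cells of cage h must have product 12, so (2,5) = 3.
Cage b has product 10; hence (3,4) = 1.
Cage c has product 30; hence (4,2) = 3.
Cage f has sum 9; hence (5,3) = 3.
The only place for 1 in row 2 is (2,1).
Cage g needs two cells with sum 6, which forces (1,1) = 5.
Row 1 now contains 5, which forces (1,2) = 1.
Row 1 already has 1, so (1,5) = 2.
Column 1 now contains 5, which forces (4,1) = 2.
Column 1 already has 2, leaving (5,1) = 4.
4 is placed in row 5, so (5,2) = 2.
2 is placed in row 5, leaving (5,4) = 5.
4 is placed in row 5, so (5,5) = 1.
2 is placed in row 1, which forces (1,3) = 4.
Column 2 now contains 2; hence (2,2) = 4.
Cage h has product 12, which forces (2,4) = 2.
Column 2 now contains 2, leaving (3,2) = 5.
Row 3 already has 5; hence (3,3) = 2.
Row 3 already has 5, leaving (3,5) = 4.
5 is placed in column 4; hence (4,4) = 4.
4 is placed in column 5; hence (4,5) = 5.
Row 2 already has 2, so (2,3) = 5.

5 1 4 3 2 / 1 4 5 2 3 / 3 5 2 1 4 / 2 3 1 4 5 / 4 2 3 5 1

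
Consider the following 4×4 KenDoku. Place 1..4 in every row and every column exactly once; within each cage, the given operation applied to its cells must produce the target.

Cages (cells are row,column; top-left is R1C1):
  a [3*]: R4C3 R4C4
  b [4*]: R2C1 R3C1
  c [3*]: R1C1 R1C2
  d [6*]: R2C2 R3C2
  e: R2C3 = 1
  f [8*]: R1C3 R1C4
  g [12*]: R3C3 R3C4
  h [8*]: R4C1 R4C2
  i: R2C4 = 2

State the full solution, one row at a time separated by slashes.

Cage e is a single given cell; hence R2C3 = 1.
Cage i is given, so R2C4 = 2.
Column 3 already has 1; hence R4C3 = 3.
3 is placed in row 4, which forces R4C4 = 1.
Cage f needs two cells with product 8, so R1C3 = 2.
Column 4 now contains 2, leaving R1C4 = 4.
1 is placed in row 2; hence R2C1 = 4.
2 is placed in row 2; hence R2C2 = 3.
Cage b's pair has product 4, so R3C1 = 1.
The two cells of cage d must have product 6, leaving R3C2 = 2.
Column 3 now contains 3; hence R3C3 = 4.
Cage g needs two cells with product 12, which forces R3C4 = 3.
Column 1 already has 4; hence R4C1 = 2.
2 is placed in column 2, leaving R4C2 = 4.
Column 1 already has 1, so R1C1 = 3.
Column 2 already has 3, which forces R1C2 = 1.

3 1 2 4 / 4 3 1 2 / 1 2 4 3 / 2 4 3 1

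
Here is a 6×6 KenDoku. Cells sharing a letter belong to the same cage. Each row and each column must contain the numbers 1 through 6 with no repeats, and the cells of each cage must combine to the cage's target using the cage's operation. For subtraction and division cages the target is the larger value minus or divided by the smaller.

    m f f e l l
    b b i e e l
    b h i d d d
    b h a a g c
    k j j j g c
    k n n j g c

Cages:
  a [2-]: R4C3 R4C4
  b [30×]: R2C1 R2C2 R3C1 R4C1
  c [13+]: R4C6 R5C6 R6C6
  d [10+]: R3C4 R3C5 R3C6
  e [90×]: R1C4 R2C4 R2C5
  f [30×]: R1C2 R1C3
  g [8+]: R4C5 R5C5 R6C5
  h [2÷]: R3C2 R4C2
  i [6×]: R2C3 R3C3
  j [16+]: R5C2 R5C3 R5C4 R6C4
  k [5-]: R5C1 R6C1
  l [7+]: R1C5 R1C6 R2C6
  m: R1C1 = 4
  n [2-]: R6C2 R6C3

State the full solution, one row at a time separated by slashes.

4 6 5 3 2 1 / 2 1 3 6 5 4 / 5 4 2 1 6 3 / 3 2 6 4 1 5 / 1 5 4 2 3 6 / 6 3 1 5 4 2

Cage m is given, which forces R1C1 = 4.
The only place for 4 in row 2 is R2C6.
The only place for 3 in row 1 is R1C4.
Column 6 needs a 3, and only R3C6 is open for it.
Row 3 needs a 4, and only R3C2 is open for it.
Cage h's pair has quotient 2, so R4C2 = 2.
Row 2 needs a 2, and only R2C1 is open for it.
In column 1, 3 can only go at R4C1, so R4C1 = 3.
In row 2, 3 can only go at R2C3, so R2C3 = 3.
Cage i needs two cells with product 6, leaving R3C3 = 2.
In row 2, 1 can only go at R2C2, so R2C2 = 1.
Cage b needs product 30, which forces R3C1 = 5.
Row 4 needs a 1, and only R4C5 is open for it.
Column 5 already has 1, which forces R1C5 = 2.
The 3 cells of cage l must have sum 7; hence R1C6 = 1.
The 3 cells of cage d must have sum 10, so R3C4 = 1.
Column 5 already has 1, which forces R3C5 = 6.
The 3 cells of cage e must have product 90; hence R2C4 = 6.
6 is placed in column 5, so R2C5 = 5.
Column 4 now contains 6, so R4C4 = 4.
Row 4 now contains 4, which forces R4C3 = 6.
Row 4 now contains 6, which forces R4C6 = 5.
Column 3 now contains 6; hence R5C3 = 4.
4 is placed in row 5, so R5C5 = 3.
3 is placed in column 5; hence R6C5 = 4.
Cage f needs two cells with product 30, leaving R1C2 = 6.
Column 3 now contains 6, so R1C3 = 5.
Row 5 already has 3; hence R5C2 = 5.
Cage j has sum 16, so R5C4 = 2.
Row 5 now contains 2, which forces R5C6 = 6.
The two cells of cage n must have difference 2, so R6C2 = 3.
Column 3 now contains 5, leaving R6C3 = 1.
Cage j has sum 16; hence R6C4 = 5.
Column 6 already has 6, leaving R6C6 = 2.
Row 5 now contains 6, leaving R5C1 = 1.
Row 6 now contains 1, which forces R6C1 = 6.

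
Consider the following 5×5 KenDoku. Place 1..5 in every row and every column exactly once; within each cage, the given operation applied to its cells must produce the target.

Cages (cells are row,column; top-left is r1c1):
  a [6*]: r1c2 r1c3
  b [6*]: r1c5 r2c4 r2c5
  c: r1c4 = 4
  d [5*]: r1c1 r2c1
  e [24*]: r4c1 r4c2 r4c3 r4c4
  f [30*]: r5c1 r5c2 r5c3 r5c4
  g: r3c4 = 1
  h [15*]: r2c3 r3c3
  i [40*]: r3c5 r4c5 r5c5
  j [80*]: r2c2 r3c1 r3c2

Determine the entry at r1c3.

2

C is a freebie, so r1c4 = 4.
Cage j needs product 80, so r2c2 = 4.
The 3 cells of cage j must have product 80; hence r3c1 = 4.
The 3 cells of cage j must have product 80, leaving r3c2 = 5.
Row 3 now contains 5; hence r3c3 = 3.
G is a freebie; hence r3c4 = 1.
Row 3 now contains 5; hence r3c5 = 2.
Cage a needs two cells with product 6, leaving r1c2 = 3.
Column 3 already has 3, which forces r1c3 = 2.
3 is placed in row 1, so r1c5 = 1.
Column 3 already has 3; hence r2c3 = 5.
Cage b has product 6, so r2c4 = 2.
1 is placed in column 5, so r2c5 = 3.
The 4 cells of cage e must have product 24, so r4c3 = 4.
Column 4 now contains 2; hence r4c4 = 3.
Row 4 now contains 4, leaving r4c5 = 5.
Column 3 already has 5, which forces r5c3 = 1.
Column 4 already has 3; hence r5c4 = 5.
5 is placed in column 5, leaving r5c5 = 4.
Row 1 now contains 1, so r1c1 = 5.
Row 2 now contains 5; hence r2c1 = 1.
Column 1 now contains 1, which forces r4c1 = 2.
Row 4 now contains 2, which forces r4c2 = 1.
Cage f needs product 30, leaving r5c1 = 3.
Row 5 already has 1, which forces r5c2 = 2.
Completed grid: 5 3 2 4 1 / 1 4 5 2 3 / 4 5 3 1 2 / 2 1 4 3 5 / 3 2 1 5 4.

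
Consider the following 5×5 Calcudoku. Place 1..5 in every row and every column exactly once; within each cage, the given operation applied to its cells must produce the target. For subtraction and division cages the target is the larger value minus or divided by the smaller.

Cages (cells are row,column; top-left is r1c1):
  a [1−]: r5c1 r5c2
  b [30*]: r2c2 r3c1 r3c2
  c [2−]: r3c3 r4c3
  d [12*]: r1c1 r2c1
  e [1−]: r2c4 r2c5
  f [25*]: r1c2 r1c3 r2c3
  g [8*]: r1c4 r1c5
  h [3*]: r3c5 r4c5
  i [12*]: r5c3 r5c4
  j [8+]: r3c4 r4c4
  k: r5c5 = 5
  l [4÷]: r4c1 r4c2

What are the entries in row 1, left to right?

3 5 1 2 4

The 3 cells of cage f must have product 25; hence r1c2 = 5.
Cage f needs product 25, leaving r1c3 = 1.
Cage f has product 25; hence r2c3 = 5.
Cage k is given, leaving r5c5 = 5.
Cage b has product 30, leaving r3c1 = 5.
Row 3 now contains 5; hence r3c4 = 3.
Row 3 now contains 3, leaving r3c5 = 1.
Column 4 now contains 3; hence r4c4 = 5.
Column 5 already has 1; hence r4c5 = 3.
Column 4 now contains 3, so r5c4 = 4.
Column 4 now contains 4, which forces r1c4 = 2.
Cage g's pair has product 8; hence r1c5 = 4.
Cage b has product 30, which forces r2c2 = 3.
The two cells of cage e must have difference 1, leaving r2c4 = 1.
Cage e's pair has difference 1, so r2c5 = 2.
Row 3 now contains 3, which forces r3c2 = 2.
Row 3 now contains 2, so r3c3 = 4.
Column 3 already has 4, leaving r4c3 = 2.
Column 2 already has 2; hence r5c2 = 1.
4 is placed in row 5, so r5c3 = 3.
4 is placed in row 1, leaving r1c1 = 3.
3 is placed in row 2, which forces r2c1 = 4.
Cage l needs two cells with quotient 4, so r4c1 = 1.
Column 2 already has 1; hence r4c2 = 4.
Row 5 now contains 3, leaving r5c1 = 2.
The full grid is 3 5 1 2 4 / 4 3 5 1 2 / 5 2 4 3 1 / 1 4 2 5 3 / 2 1 3 4 5.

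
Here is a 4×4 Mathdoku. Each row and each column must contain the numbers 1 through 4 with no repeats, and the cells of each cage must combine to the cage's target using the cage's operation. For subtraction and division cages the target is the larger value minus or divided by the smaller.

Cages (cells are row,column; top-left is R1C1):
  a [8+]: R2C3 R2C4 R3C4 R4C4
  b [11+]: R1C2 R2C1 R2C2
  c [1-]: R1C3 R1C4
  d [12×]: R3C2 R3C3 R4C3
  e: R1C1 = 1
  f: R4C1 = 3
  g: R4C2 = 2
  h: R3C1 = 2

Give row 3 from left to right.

2 1 3 4

Cage e is a single given cell, so R1C1 = 1.
Cage b has sum 11; hence R1C2 = 4.
Cage b needs sum 11; hence R2C1 = 4.
The 3 cells of cage b must have sum 11, so R2C2 = 3.
Cage h is a single given cell; hence R3C1 = 2.
Row 3 now contains 2, which forces R3C2 = 1.
Cage f is given, so R4C1 = 3.
Cage g is a single given cell, which forces R4C2 = 2.
Cage a needs sum 8; hence R2C3 = 1.
Cage a needs sum 8, leaving R2C4 = 2.
The 3 cells of cage d must have product 12, leaving R3C3 = 3.
Cage a has sum 8, which forces R3C4 = 4.
Cage d has product 12, so R4C3 = 4.
Cage a has sum 8, leaving R4C4 = 1.
Column 3 now contains 3, leaving R1C3 = 2.
Column 4 already has 2, which forces R1C4 = 3.
Completed grid: 1 4 2 3 / 4 3 1 2 / 2 1 3 4 / 3 2 4 1.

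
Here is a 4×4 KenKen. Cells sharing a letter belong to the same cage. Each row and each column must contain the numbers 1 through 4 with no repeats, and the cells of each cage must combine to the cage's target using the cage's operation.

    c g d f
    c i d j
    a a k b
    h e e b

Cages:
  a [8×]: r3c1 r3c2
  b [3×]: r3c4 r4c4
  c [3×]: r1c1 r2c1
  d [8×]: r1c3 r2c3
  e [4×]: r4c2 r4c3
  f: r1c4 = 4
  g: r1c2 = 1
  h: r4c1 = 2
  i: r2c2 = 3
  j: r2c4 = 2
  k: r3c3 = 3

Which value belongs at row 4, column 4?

Cage g is given; hence r1c2 = 1.
F is a freebie; hence r1c4 = 4.
Cage i is a single given cell, leaving r2c2 = 3.
J is a freebie, leaving r2c4 = 2.
Cage k is a single given cell, leaving r3c3 = 3.
Row 3 now contains 3; hence r3c4 = 1.
H is a freebie, which forces r4c1 = 2.
1 is placed in column 2, so r4c2 = 4.
Row 4 already has 4, so r4c3 = 1.
Column 4 now contains 1, which forces r4c4 = 3.
Row 1 already has 1, leaving r1c1 = 3.
Row 1 already has 4, which forces r1c3 = 2.
Row 2 already has 3; hence r2c1 = 1.
Row 2 already has 2; hence r2c3 = 4.
Column 1 now contains 2, which forces r3c1 = 4.
Column 2 now contains 4, leaving r3c2 = 2.
The full grid is 3 1 2 4 / 1 3 4 2 / 4 2 3 1 / 2 4 1 3.

3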